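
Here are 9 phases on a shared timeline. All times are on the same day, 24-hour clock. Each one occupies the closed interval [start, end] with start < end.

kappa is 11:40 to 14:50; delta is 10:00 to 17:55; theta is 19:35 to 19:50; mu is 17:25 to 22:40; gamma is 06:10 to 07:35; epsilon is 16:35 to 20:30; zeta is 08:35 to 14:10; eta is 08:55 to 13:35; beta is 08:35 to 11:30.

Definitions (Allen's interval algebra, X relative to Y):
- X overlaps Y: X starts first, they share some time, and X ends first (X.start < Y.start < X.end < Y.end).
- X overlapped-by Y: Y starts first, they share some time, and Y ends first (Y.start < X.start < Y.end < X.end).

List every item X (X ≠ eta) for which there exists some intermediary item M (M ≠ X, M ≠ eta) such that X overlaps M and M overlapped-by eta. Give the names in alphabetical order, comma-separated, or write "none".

Target eta = [08:55, 13:35].
Intermediaries M with M overlapped-by eta: delta, kappa.
Via delta — items with X overlaps delta: beta, zeta.
Via kappa — items with X overlaps kappa: zeta.
Union: beta, zeta.

beta, zeta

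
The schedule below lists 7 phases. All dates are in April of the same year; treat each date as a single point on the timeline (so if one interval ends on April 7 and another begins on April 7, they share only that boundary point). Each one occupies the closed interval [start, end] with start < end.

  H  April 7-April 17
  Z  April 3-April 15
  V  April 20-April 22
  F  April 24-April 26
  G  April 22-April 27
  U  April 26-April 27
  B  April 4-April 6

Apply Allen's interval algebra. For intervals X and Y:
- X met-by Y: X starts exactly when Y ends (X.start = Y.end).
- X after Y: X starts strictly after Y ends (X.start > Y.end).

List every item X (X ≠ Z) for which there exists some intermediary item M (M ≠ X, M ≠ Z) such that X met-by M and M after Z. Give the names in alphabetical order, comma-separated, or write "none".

Target Z = [April 3, April 15].
Intermediaries M with M after Z: F, G, U, V.
Via F — items with X met-by F: U.
Via G — items with X met-by G: none.
Via U — items with X met-by U: none.
Via V — items with X met-by V: G.
Union: G, U.

G, U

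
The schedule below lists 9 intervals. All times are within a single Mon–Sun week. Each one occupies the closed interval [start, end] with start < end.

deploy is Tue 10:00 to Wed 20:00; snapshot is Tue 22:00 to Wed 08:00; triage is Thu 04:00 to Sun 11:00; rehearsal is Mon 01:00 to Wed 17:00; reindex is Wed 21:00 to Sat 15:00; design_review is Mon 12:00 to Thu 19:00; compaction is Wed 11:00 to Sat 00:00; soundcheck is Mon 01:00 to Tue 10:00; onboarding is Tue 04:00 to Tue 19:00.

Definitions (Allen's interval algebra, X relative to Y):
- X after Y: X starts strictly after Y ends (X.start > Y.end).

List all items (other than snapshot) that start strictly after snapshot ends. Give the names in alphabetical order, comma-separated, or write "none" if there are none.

Target snapshot = [Tue 22:00, Wed 08:00].
compaction [Wed 11:00, Sat 00:00] → after → yes.
deploy [Tue 10:00, Wed 20:00] → contains → no.
design_review [Mon 12:00, Thu 19:00] → contains → no.
onboarding [Tue 04:00, Tue 19:00] → before → no.
rehearsal [Mon 01:00, Wed 17:00] → contains → no.
reindex [Wed 21:00, Sat 15:00] → after → yes.
soundcheck [Mon 01:00, Tue 10:00] → before → no.
triage [Thu 04:00, Sun 11:00] → after → yes.
Result: compaction, reindex, triage.

compaction, reindex, triage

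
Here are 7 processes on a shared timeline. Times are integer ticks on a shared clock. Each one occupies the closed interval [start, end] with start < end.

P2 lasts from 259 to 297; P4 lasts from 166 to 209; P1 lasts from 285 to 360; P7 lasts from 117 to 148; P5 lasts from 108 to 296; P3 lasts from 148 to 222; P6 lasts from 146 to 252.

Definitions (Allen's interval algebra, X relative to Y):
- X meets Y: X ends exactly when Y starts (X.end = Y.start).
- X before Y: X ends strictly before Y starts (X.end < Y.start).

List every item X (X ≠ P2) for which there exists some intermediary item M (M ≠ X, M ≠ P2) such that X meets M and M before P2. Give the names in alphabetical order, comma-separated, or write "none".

P7

Target P2 = [259, 297].
Intermediaries M with M before P2: P3, P4, P6, P7.
Via P3 — items with X meets P3: P7.
Via P4 — items with X meets P4: none.
Via P6 — items with X meets P6: none.
Via P7 — items with X meets P7: none.
Union: P7.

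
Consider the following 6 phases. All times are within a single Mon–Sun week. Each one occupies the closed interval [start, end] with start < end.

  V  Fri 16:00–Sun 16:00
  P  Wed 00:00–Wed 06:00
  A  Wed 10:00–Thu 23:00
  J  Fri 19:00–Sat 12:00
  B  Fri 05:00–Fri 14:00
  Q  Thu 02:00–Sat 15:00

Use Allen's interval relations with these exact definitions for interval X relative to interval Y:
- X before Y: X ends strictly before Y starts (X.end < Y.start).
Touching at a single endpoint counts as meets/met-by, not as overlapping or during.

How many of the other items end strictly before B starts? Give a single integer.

Target B = [Fri 05:00, Fri 14:00].
A [Wed 10:00, Thu 23:00] → before → counts.
J [Fri 19:00, Sat 12:00] → after → no.
P [Wed 00:00, Wed 06:00] → before → counts.
Q [Thu 02:00, Sat 15:00] → contains → no.
V [Fri 16:00, Sun 16:00] → after → no.
Total: 2.

2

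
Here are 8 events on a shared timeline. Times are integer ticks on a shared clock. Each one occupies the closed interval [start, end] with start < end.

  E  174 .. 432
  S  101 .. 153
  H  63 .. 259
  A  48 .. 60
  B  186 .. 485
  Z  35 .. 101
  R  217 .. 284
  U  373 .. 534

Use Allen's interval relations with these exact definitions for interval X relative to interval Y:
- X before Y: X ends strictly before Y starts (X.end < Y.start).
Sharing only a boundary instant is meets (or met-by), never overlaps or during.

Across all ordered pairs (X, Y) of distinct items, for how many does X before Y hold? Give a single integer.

Checking all 56 ordered pairs for relation 'before'; matching pairs in alphabetical order:
(A, B): A before B ✓
(A, E): A before E ✓
(A, H): A before H ✓
(A, R): A before R ✓
(A, S): A before S ✓
(A, U): A before U ✓
(H, U): H before U ✓
(R, U): R before U ✓
(S, B): S before B ✓
(S, E): S before E ✓
(S, R): S before R ✓
(S, U): S before U ✓
(Z, B): Z before B ✓
(Z, E): Z before E ✓
(Z, R): Z before R ✓
(Z, U): Z before U ✓
Count: 16.

16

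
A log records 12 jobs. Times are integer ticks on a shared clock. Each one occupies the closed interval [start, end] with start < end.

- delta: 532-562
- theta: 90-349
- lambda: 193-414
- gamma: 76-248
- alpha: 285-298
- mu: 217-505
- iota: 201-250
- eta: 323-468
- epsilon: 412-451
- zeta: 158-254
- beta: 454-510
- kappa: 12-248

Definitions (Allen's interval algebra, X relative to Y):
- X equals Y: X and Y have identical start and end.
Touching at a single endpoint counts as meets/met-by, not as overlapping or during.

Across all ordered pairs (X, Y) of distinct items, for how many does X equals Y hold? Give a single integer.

0

Checking all 132 ordered pairs for relation 'equals'; matching pairs in alphabetical order:
No pair satisfies it.
Count: 0.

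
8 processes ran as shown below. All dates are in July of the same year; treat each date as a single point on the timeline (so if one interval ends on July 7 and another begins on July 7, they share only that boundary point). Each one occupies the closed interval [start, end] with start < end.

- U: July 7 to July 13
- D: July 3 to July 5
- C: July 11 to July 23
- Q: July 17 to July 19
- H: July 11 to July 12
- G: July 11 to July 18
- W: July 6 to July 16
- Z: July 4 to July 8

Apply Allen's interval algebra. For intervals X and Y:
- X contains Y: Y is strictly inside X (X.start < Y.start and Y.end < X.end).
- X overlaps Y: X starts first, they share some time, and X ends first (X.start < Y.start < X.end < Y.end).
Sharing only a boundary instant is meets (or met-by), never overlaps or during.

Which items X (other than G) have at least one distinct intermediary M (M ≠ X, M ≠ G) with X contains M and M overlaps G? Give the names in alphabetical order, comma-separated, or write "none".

Target G = [July 11, July 18].
Intermediaries M with M overlaps G: U, W.
Via U — items with X contains U: W.
Via W — items with X contains W: none.
Union: W.

W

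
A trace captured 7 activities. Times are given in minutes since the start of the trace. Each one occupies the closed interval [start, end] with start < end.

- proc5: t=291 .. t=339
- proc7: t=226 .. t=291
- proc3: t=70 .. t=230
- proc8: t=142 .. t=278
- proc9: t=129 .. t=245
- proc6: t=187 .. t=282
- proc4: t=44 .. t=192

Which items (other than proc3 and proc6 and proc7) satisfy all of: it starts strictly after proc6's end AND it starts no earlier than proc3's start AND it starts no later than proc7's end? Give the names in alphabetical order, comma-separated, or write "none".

proc5

Conditions: its start is strictly after proc6's end (X.start > t=282) AND its start is no earlier than proc3's start (X.start >= t=70) AND its start is no later than proc7's end (X.start <= t=291).
proc4: start t=44 > t=282? ✗; start t=44 >= t=70? ✗; start t=44 <= t=291? ✓ → no.
proc5: start t=291 > t=282? ✓; start t=291 >= t=70? ✓; start t=291 <= t=291? ✓ → yes.
proc8: start t=142 > t=282? ✗; start t=142 >= t=70? ✓; start t=142 <= t=291? ✓ → no.
proc9: start t=129 > t=282? ✗; start t=129 >= t=70? ✓; start t=129 <= t=291? ✓ → no.
Result: proc5.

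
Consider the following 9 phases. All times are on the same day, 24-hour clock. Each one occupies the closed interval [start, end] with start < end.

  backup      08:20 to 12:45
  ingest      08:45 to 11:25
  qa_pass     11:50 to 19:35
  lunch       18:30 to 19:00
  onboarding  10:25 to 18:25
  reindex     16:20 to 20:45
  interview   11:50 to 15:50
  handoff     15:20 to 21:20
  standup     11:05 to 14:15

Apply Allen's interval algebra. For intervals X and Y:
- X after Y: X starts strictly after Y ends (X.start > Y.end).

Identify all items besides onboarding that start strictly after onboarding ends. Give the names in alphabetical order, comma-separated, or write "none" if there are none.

Target onboarding = [10:25, 18:25].
backup [08:20, 12:45] → overlaps → no.
handoff [15:20, 21:20] → overlapped-by → no.
ingest [08:45, 11:25] → overlaps → no.
interview [11:50, 15:50] → during → no.
lunch [18:30, 19:00] → after → yes.
qa_pass [11:50, 19:35] → overlapped-by → no.
reindex [16:20, 20:45] → overlapped-by → no.
standup [11:05, 14:15] → during → no.
Result: lunch.

lunch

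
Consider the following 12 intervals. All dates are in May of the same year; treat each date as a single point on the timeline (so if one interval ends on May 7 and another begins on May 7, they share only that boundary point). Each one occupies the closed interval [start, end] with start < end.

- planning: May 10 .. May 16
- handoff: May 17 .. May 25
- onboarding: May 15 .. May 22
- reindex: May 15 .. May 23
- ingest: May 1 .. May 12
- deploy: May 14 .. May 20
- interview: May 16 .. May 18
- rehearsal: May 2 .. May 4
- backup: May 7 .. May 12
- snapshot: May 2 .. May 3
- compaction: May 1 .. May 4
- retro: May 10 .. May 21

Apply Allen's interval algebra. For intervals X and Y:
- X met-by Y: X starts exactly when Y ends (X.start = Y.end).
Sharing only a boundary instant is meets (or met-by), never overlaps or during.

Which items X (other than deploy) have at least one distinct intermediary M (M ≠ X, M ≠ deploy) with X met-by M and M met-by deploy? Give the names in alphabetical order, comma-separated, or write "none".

Target deploy = [May 14, May 20].
Intermediaries M with M met-by deploy: none.
Union: none.

none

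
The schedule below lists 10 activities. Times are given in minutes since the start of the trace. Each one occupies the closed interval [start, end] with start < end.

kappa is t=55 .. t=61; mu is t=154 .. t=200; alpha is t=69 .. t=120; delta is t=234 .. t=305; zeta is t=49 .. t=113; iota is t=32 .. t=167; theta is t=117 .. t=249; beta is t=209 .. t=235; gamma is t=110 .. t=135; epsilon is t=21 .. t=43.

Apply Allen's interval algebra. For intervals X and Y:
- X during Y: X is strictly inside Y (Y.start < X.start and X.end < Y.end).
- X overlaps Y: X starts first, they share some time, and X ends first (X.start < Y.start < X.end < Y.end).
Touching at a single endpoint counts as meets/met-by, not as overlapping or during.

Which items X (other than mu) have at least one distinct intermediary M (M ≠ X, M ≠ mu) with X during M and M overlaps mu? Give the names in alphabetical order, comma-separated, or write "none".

alpha, gamma, kappa, zeta

Target mu = [t=154, t=200].
Intermediaries M with M overlaps mu: iota.
Via iota — items with X during iota: alpha, gamma, kappa, zeta.
Union: alpha, gamma, kappa, zeta.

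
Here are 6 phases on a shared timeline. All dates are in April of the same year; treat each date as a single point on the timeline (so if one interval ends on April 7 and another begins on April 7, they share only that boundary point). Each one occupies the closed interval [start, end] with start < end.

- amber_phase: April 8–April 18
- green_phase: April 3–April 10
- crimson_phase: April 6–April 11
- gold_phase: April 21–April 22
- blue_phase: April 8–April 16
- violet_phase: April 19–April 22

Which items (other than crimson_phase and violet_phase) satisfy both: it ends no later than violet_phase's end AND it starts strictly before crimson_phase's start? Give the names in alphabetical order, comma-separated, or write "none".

green_phase

Conditions: its end is no later than violet_phase's end (X.end <= April 22) AND its start is strictly before crimson_phase's start (X.start < April 6).
amber_phase: end April 18 <= April 22? ✓; start April 8 < April 6? ✗ → no.
blue_phase: end April 16 <= April 22? ✓; start April 8 < April 6? ✗ → no.
gold_phase: end April 22 <= April 22? ✓; start April 21 < April 6? ✗ → no.
green_phase: end April 10 <= April 22? ✓; start April 3 < April 6? ✓ → yes.
Result: green_phase.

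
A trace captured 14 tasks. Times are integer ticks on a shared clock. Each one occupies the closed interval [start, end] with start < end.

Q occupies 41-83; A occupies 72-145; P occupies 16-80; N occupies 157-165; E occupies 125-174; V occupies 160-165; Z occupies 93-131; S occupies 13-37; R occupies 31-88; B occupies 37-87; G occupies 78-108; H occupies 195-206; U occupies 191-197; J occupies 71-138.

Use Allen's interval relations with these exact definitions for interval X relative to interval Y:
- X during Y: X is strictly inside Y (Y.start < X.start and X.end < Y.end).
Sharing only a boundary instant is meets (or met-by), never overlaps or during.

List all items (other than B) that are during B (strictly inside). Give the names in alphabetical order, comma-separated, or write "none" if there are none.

Q

Target B = [37, 87].
A [72, 145] → overlapped-by → no.
E [125, 174] → after → no.
G [78, 108] → overlapped-by → no.
H [195, 206] → after → no.
J [71, 138] → overlapped-by → no.
N [157, 165] → after → no.
P [16, 80] → overlaps → no.
Q [41, 83] → during → yes.
R [31, 88] → contains → no.
S [13, 37] → meets → no.
U [191, 197] → after → no.
V [160, 165] → after → no.
Z [93, 131] → after → no.
Result: Q.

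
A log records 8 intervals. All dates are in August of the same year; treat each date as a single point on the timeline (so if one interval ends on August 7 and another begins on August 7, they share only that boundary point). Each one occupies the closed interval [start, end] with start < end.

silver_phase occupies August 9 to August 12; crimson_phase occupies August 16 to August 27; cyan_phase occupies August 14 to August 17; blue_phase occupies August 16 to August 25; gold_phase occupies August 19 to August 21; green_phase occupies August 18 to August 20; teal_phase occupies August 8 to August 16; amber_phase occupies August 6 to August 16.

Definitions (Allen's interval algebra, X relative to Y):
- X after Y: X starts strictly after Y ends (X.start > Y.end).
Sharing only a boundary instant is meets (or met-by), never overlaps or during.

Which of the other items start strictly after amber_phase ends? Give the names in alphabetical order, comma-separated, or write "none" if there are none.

gold_phase, green_phase

Target amber_phase = [August 6, August 16].
blue_phase [August 16, August 25] → met-by → no.
crimson_phase [August 16, August 27] → met-by → no.
cyan_phase [August 14, August 17] → overlapped-by → no.
gold_phase [August 19, August 21] → after → yes.
green_phase [August 18, August 20] → after → yes.
silver_phase [August 9, August 12] → during → no.
teal_phase [August 8, August 16] → finishes → no.
Result: gold_phase, green_phase.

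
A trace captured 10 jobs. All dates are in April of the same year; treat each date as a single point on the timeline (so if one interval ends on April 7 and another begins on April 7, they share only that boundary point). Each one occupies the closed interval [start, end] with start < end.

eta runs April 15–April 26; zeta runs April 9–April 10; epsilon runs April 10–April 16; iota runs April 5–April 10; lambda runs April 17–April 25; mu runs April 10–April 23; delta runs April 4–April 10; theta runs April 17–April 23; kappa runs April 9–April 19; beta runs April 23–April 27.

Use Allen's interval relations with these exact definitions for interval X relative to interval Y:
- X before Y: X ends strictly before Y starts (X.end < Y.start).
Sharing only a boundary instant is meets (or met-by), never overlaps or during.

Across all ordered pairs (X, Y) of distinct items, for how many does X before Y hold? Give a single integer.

Checking all 90 ordered pairs for relation 'before'; matching pairs in alphabetical order:
(delta, beta): delta before beta ✓
(delta, eta): delta before eta ✓
(delta, lambda): delta before lambda ✓
(delta, theta): delta before theta ✓
(epsilon, beta): epsilon before beta ✓
(epsilon, lambda): epsilon before lambda ✓
(epsilon, theta): epsilon before theta ✓
(iota, beta): iota before beta ✓
(iota, eta): iota before eta ✓
(iota, lambda): iota before lambda ✓
(iota, theta): iota before theta ✓
(kappa, beta): kappa before beta ✓
(zeta, beta): zeta before beta ✓
(zeta, eta): zeta before eta ✓
(zeta, lambda): zeta before lambda ✓
(zeta, theta): zeta before theta ✓
Count: 16.

16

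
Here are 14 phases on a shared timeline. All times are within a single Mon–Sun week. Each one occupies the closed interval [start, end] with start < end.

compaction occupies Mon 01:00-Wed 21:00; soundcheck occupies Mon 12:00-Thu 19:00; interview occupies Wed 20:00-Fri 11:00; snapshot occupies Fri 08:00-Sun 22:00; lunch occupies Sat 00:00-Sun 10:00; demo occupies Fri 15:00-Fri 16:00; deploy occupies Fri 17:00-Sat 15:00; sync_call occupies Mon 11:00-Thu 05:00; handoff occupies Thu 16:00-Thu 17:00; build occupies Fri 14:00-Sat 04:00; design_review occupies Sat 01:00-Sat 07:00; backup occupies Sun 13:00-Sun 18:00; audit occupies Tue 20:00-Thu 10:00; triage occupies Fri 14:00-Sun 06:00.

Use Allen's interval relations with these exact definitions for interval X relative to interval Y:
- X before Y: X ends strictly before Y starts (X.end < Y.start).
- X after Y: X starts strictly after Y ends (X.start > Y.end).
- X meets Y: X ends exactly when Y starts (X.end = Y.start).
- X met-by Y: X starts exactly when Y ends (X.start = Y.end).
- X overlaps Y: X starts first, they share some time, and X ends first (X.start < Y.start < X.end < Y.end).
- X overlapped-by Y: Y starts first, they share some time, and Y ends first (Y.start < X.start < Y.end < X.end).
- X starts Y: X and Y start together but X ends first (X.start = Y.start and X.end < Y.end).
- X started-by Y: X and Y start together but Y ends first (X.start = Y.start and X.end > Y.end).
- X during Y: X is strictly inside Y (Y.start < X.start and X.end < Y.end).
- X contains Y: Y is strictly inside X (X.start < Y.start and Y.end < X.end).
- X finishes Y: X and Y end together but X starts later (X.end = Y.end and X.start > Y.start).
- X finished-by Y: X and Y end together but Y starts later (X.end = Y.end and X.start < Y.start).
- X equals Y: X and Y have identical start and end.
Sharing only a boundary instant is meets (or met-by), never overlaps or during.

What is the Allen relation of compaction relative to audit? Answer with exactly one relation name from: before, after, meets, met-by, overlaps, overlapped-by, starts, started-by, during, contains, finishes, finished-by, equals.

compaction = [Mon 01:00, Wed 21:00]; audit = [Tue 20:00, Thu 10:00].
Compare endpoints: compaction.start < audit.start, compaction.start < audit.end, compaction.end > audit.start, compaction.end < audit.end.
That pattern is 'overlaps'.

overlaps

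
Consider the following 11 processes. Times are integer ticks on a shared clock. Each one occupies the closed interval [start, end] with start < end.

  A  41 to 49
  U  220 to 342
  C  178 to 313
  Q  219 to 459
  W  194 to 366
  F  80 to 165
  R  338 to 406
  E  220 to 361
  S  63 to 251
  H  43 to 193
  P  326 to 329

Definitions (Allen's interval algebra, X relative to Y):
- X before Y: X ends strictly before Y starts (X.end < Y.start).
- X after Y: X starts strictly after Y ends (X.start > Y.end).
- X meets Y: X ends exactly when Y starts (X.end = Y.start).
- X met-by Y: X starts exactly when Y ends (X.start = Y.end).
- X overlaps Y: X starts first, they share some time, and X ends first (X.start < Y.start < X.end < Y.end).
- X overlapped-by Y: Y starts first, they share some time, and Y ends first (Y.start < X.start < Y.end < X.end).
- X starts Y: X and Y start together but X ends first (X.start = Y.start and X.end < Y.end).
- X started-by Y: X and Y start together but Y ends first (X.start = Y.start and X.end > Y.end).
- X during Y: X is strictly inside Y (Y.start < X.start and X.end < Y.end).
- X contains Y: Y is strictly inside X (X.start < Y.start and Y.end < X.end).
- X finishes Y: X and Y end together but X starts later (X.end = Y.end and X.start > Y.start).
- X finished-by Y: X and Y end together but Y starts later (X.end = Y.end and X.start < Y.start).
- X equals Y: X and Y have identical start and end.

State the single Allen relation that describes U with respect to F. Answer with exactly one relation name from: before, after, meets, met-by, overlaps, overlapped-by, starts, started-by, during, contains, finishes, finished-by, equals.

after

U = [220, 342]; F = [80, 165].
Compare endpoints: U.start > F.start, U.start > F.end, U.end > F.start, U.end > F.end.
That pattern is 'after'.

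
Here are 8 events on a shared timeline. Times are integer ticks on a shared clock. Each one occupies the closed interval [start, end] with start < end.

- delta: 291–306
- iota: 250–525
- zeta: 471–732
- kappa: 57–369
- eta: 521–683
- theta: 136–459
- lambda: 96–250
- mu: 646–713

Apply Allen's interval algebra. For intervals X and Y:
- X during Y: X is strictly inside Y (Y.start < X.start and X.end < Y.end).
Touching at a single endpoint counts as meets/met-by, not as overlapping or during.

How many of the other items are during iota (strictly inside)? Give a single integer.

Target iota = [250, 525].
delta [291, 306] → during → counts.
eta [521, 683] → overlapped-by → no.
kappa [57, 369] → overlaps → no.
lambda [96, 250] → meets → no.
mu [646, 713] → after → no.
theta [136, 459] → overlaps → no.
zeta [471, 732] → overlapped-by → no.
Total: 1.

1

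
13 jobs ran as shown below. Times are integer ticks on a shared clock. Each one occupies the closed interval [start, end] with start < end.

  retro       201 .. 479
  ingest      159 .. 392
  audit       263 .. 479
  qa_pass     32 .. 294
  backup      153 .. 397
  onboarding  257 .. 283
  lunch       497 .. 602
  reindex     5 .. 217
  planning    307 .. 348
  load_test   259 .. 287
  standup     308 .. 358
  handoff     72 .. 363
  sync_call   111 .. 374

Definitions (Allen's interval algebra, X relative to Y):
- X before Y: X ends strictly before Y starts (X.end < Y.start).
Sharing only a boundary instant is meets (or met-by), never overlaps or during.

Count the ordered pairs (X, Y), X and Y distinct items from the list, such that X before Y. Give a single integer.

23

Checking all 156 ordered pairs for relation 'before'; matching pairs in alphabetical order:
(audit, lunch): audit before lunch ✓
(backup, lunch): backup before lunch ✓
(handoff, lunch): handoff before lunch ✓
(ingest, lunch): ingest before lunch ✓
(load_test, lunch): load_test before lunch ✓
(load_test, planning): load_test before planning ✓
(load_test, standup): load_test before standup ✓
(onboarding, lunch): onboarding before lunch ✓
(onboarding, planning): onboarding before planning ✓
(onboarding, standup): onboarding before standup ✓
(planning, lunch): planning before lunch ✓
(qa_pass, lunch): qa_pass before lunch ✓
(qa_pass, planning): qa_pass before planning ✓
(qa_pass, standup): qa_pass before standup ✓
(reindex, audit): reindex before audit ✓
(reindex, load_test): reindex before load_test ✓
(reindex, lunch): reindex before lunch ✓
(reindex, onboarding): reindex before onboarding ✓
(reindex, planning): reindex before planning ✓
(reindex, standup): reindex before standup ✓
(retro, lunch): retro before lunch ✓
(standup, lunch): standup before lunch ✓
(sync_call, lunch): sync_call before lunch ✓
Count: 23.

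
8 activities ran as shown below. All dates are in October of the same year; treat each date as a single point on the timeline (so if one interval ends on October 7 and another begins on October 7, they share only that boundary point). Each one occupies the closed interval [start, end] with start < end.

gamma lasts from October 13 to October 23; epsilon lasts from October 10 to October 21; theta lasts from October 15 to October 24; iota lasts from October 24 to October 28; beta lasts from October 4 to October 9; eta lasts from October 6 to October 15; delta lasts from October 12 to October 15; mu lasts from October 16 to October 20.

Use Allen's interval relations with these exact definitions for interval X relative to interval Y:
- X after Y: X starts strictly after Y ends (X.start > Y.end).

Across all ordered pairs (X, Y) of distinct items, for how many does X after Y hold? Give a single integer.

Checking all 56 ordered pairs for relation 'after'; matching pairs in alphabetical order:
(delta, beta): delta after beta ✓
(epsilon, beta): epsilon after beta ✓
(gamma, beta): gamma after beta ✓
(iota, beta): iota after beta ✓
(iota, delta): iota after delta ✓
(iota, epsilon): iota after epsilon ✓
(iota, eta): iota after eta ✓
(iota, gamma): iota after gamma ✓
(iota, mu): iota after mu ✓
(mu, beta): mu after beta ✓
(mu, delta): mu after delta ✓
(mu, eta): mu after eta ✓
(theta, beta): theta after beta ✓
Count: 13.

13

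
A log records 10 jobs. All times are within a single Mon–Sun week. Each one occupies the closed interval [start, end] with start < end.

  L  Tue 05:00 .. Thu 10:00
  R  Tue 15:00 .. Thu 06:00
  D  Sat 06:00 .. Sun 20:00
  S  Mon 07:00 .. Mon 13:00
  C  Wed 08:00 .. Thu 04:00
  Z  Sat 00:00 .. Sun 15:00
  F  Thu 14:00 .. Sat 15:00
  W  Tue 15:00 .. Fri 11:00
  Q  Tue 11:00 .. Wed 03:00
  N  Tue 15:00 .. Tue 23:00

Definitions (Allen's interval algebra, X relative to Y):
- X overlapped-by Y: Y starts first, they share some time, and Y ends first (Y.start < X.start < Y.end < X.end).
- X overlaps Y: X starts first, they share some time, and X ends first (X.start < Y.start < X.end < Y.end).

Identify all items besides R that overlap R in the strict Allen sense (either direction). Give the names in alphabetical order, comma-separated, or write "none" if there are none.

Q

Target R = [Tue 15:00, Thu 06:00].
C [Wed 08:00, Thu 04:00] → during → no.
D [Sat 06:00, Sun 20:00] → after → no.
F [Thu 14:00, Sat 15:00] → after → no.
L [Tue 05:00, Thu 10:00] → contains → no.
N [Tue 15:00, Tue 23:00] → starts → no.
Q [Tue 11:00, Wed 03:00] → overlaps → yes.
S [Mon 07:00, Mon 13:00] → before → no.
W [Tue 15:00, Fri 11:00] → started-by → no.
Z [Sat 00:00, Sun 15:00] → after → no.
Result: Q.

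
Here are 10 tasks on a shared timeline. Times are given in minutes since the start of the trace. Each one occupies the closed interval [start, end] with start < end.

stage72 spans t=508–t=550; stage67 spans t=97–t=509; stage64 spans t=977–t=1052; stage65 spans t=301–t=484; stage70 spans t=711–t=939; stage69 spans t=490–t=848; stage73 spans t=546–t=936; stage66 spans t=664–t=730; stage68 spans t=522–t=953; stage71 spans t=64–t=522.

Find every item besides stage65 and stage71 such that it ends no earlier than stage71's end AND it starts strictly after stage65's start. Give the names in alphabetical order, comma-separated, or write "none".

Conditions: its end is no earlier than stage71's end (X.end >= t=522) AND its start is strictly after stage65's start (X.start > t=301).
stage64: end t=1052 >= t=522? ✓; start t=977 > t=301? ✓ → yes.
stage66: end t=730 >= t=522? ✓; start t=664 > t=301? ✓ → yes.
stage67: end t=509 >= t=522? ✗; start t=97 > t=301? ✗ → no.
stage68: end t=953 >= t=522? ✓; start t=522 > t=301? ✓ → yes.
stage69: end t=848 >= t=522? ✓; start t=490 > t=301? ✓ → yes.
stage70: end t=939 >= t=522? ✓; start t=711 > t=301? ✓ → yes.
stage72: end t=550 >= t=522? ✓; start t=508 > t=301? ✓ → yes.
stage73: end t=936 >= t=522? ✓; start t=546 > t=301? ✓ → yes.
Result: stage64, stage66, stage68, stage69, stage70, stage72, stage73.

stage64, stage66, stage68, stage69, stage70, stage72, stage73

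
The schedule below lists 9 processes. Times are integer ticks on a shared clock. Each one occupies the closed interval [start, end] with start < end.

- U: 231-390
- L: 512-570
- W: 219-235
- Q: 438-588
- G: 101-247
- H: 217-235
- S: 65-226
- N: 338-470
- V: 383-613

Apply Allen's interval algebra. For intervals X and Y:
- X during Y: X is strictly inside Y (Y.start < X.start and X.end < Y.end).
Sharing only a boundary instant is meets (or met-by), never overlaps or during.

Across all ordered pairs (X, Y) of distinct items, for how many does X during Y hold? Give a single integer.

5

Checking all 72 ordered pairs for relation 'during'; matching pairs in alphabetical order:
(H, G): H during G ✓
(L, Q): L during Q ✓
(L, V): L during V ✓
(Q, V): Q during V ✓
(W, G): W during G ✓
Count: 5.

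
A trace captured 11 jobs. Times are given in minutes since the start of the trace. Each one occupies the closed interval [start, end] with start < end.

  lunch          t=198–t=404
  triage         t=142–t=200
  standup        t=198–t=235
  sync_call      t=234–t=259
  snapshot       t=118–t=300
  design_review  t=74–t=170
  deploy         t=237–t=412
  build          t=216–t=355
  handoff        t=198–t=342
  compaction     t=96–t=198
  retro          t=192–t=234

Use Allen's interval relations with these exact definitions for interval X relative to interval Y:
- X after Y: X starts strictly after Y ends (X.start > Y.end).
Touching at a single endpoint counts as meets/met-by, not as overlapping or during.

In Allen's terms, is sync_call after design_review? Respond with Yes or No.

Yes

sync_call = [t=234, t=259], design_review = [t=74, t=170].
Actual relation of sync_call to design_review: after.
Asked whether 'after' holds → Yes.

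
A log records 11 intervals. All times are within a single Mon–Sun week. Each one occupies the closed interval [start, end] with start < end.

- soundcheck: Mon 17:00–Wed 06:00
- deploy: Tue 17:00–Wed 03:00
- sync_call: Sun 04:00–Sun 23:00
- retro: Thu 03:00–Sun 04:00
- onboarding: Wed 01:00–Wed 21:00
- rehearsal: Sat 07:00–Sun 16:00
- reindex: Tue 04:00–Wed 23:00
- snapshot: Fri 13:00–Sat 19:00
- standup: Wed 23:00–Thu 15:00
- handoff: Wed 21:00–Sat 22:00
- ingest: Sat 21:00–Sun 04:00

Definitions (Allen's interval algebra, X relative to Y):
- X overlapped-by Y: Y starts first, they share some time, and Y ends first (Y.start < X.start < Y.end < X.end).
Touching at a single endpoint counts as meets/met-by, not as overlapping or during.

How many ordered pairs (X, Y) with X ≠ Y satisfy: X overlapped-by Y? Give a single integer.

Checking all 110 ordered pairs for relation 'overlapped-by'; matching pairs in alphabetical order:
(handoff, reindex): handoff overlapped-by reindex ✓
(ingest, handoff): ingest overlapped-by handoff ✓
(onboarding, deploy): onboarding overlapped-by deploy ✓
(onboarding, soundcheck): onboarding overlapped-by soundcheck ✓
(rehearsal, handoff): rehearsal overlapped-by handoff ✓
(rehearsal, retro): rehearsal overlapped-by retro ✓
(rehearsal, snapshot): rehearsal overlapped-by snapshot ✓
(reindex, soundcheck): reindex overlapped-by soundcheck ✓
(retro, handoff): retro overlapped-by handoff ✓
(retro, standup): retro overlapped-by standup ✓
(sync_call, rehearsal): sync_call overlapped-by rehearsal ✓
Count: 11.

11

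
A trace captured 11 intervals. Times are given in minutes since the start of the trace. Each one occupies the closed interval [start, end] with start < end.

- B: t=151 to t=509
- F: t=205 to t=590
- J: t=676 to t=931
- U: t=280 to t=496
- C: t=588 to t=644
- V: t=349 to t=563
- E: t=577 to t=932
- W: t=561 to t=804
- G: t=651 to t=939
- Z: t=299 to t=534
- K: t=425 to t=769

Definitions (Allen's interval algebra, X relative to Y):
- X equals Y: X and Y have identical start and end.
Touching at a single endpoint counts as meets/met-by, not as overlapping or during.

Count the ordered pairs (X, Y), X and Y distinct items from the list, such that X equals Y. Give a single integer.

Checking all 110 ordered pairs for relation 'equals'; matching pairs in alphabetical order:
No pair satisfies it.
Count: 0.

0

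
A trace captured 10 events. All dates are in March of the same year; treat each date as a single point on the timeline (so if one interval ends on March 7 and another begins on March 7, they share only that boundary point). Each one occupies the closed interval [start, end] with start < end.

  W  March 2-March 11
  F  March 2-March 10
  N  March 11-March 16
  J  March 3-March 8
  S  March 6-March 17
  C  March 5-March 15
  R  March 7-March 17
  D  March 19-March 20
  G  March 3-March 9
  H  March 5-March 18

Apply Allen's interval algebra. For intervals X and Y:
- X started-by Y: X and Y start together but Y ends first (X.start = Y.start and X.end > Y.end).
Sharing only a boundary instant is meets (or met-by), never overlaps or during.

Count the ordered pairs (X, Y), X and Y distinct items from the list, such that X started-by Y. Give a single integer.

3

Checking all 90 ordered pairs for relation 'started-by'; matching pairs in alphabetical order:
(G, J): G started-by J ✓
(H, C): H started-by C ✓
(W, F): W started-by F ✓
Count: 3.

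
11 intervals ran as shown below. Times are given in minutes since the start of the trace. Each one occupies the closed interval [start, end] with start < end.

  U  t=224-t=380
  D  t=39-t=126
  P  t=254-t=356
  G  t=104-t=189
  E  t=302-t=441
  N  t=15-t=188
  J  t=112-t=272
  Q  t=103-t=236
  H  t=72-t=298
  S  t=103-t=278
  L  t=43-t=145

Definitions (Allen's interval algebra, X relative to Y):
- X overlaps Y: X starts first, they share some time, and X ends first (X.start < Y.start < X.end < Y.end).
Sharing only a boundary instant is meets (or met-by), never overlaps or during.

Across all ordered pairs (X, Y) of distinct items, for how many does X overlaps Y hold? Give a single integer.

Checking all 110 ordered pairs for relation 'overlaps'; matching pairs in alphabetical order:
(D, G): D overlaps G ✓
(D, H): D overlaps H ✓
(D, J): D overlaps J ✓
(D, L): D overlaps L ✓
(D, Q): D overlaps Q ✓
(D, S): D overlaps S ✓
(G, J): G overlaps J ✓
(H, P): H overlaps P ✓
(H, U): H overlaps U ✓
(J, P): J overlaps P ✓
(J, U): J overlaps U ✓
(L, G): L overlaps G ✓
(L, H): L overlaps H ✓
(L, J): L overlaps J ✓
(L, Q): L overlaps Q ✓
(L, S): L overlaps S ✓
(N, G): N overlaps G ✓
(N, H): N overlaps H ✓
(N, J): N overlaps J ✓
(N, Q): N overlaps Q ✓
(N, S): N overlaps S ✓
(P, E): P overlaps E ✓
(Q, J): Q overlaps J ✓
(Q, U): Q overlaps U ✓
... plus 3 further pairs not listed.
Count: 27.

27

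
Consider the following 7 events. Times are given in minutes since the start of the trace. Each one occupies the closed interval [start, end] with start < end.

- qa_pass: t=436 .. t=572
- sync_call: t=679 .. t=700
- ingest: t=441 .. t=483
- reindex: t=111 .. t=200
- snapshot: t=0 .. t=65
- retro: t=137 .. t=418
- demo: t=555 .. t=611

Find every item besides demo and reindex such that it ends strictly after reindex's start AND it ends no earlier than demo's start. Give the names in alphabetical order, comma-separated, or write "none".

Conditions: its end is strictly after reindex's start (X.end > t=111) AND its end is no earlier than demo's start (X.end >= t=555).
ingest: end t=483 > t=111? ✓; end t=483 >= t=555? ✗ → no.
qa_pass: end t=572 > t=111? ✓; end t=572 >= t=555? ✓ → yes.
retro: end t=418 > t=111? ✓; end t=418 >= t=555? ✗ → no.
snapshot: end t=65 > t=111? ✗; end t=65 >= t=555? ✗ → no.
sync_call: end t=700 > t=111? ✓; end t=700 >= t=555? ✓ → yes.
Result: qa_pass, sync_call.

qa_pass, sync_call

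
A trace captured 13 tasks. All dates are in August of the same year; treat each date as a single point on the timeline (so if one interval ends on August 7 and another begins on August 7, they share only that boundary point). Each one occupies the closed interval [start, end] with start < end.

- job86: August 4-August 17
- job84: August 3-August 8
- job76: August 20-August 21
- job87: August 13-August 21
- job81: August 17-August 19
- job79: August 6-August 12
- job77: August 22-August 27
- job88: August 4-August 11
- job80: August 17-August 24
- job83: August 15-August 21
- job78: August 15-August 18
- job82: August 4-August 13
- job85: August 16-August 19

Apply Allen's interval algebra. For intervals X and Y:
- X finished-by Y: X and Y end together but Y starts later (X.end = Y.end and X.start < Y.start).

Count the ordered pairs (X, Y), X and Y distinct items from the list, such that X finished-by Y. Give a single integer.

4

Checking all 156 ordered pairs for relation 'finished-by'; matching pairs in alphabetical order:
(job83, job76): job83 finished-by job76 ✓
(job85, job81): job85 finished-by job81 ✓
(job87, job76): job87 finished-by job76 ✓
(job87, job83): job87 finished-by job83 ✓
Count: 4.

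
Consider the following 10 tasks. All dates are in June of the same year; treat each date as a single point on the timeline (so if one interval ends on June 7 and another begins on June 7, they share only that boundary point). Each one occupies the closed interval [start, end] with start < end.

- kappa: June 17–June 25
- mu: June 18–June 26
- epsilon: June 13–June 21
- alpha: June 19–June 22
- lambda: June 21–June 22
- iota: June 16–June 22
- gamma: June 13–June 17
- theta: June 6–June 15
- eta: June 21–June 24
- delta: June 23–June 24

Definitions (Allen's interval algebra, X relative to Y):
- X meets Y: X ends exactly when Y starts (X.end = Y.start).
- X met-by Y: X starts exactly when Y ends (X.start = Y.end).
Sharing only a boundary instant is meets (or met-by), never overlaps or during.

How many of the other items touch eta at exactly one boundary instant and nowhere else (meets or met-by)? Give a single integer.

Target eta = [June 21, June 24].
alpha [June 19, June 22] → overlaps → no.
delta [June 23, June 24] → finishes → no.
epsilon [June 13, June 21] → meets → counts.
gamma [June 13, June 17] → before → no.
iota [June 16, June 22] → overlaps → no.
kappa [June 17, June 25] → contains → no.
lambda [June 21, June 22] → starts → no.
mu [June 18, June 26] → contains → no.
theta [June 6, June 15] → before → no.
Total: 1.

1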